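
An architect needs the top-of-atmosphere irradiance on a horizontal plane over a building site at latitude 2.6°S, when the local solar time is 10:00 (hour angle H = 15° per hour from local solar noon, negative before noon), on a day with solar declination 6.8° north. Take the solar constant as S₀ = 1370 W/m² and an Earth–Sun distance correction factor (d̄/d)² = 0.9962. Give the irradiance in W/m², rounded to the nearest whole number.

1165 W/m²

Hour angle H = 15° × (10 − 12) = -30.00°.
cos θ_z = sin φ sin δ + cos φ cos δ cos H = (-0.0454)(0.1184) + (0.9990)(0.9930)(0.8660) = 0.8537.
Top-of-atmosphere irradiance = S₀ (d̄/d)² cos θ_z = 1370 × 0.9962 × 0.8537 = 1165.12 W/m².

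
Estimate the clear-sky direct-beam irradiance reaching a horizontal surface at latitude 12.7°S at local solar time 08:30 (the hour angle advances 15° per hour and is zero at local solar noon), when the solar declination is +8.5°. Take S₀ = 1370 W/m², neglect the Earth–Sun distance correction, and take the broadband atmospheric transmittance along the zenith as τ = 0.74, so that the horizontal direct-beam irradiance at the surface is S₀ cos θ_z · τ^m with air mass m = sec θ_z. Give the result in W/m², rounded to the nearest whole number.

Hour angle H = 15° × (8.5 − 12) = -52.50°.
With φ = -12.7°, δ = 8.5°, H = -52.50°: sin φ sin δ = -0.0325, cos φ cos δ cos H = 0.5873, so cos θ_z = 0.5548.
Air mass m = 1/cos θ_z = 1/0.5548 = 1.802; τ^m = 0.74^1.802 = 0.5812.
Surface direct beam = 1370 × 0.5548 × 0.5812 = 441.76 W/m².

442 W/m²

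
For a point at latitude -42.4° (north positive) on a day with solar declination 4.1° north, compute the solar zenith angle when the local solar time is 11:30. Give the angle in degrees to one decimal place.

Hour angle H = 15° × (11.5 − 12) = -7.50°.
cos θ_z = sin(-42.4°) sin(4.1°) + cos(-42.4°) cos(4.1°) cos(-7.50°) = -0.0482 + 0.7303 = 0.6821.
θ_z = arccos(0.6821) = 46.99°.

47.0°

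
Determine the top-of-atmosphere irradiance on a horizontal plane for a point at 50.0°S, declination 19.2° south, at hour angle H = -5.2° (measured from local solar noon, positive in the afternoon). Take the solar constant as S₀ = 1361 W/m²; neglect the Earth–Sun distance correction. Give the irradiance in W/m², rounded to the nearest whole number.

With φ = -50.0°, δ = -19.2°, H = -5.20°: sin φ sin δ = 0.2519, cos φ cos δ cos H = 0.6045, so cos θ_z = 0.8564.
Top-of-atmosphere irradiance = S₀ cos θ_z = 1361 × 0.8564 = 1165.56 W/m².

1166 W/m²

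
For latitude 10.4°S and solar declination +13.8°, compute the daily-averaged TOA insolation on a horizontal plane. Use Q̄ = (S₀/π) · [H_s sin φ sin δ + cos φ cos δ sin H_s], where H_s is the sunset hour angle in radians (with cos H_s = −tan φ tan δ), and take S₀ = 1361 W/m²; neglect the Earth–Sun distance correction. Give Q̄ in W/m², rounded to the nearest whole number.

The sunset hour angle satisfies cos H_s = −tan φ tan δ = 0.0451, giving H_s = 87.42°. In radians, H_s = 1.5258.
H_s sin φ sin δ = 1.5258 × -0.1805 × 0.2385 = -0.0657.
cos φ cos δ sin H_s = 0.9836 × 0.9711 × 0.9990 = 0.9542.
Q̄ = (1361/π) × (-0.0657 + 0.9542) = 433.22 × 0.8885 = 384.92 W/m².

385 W/m²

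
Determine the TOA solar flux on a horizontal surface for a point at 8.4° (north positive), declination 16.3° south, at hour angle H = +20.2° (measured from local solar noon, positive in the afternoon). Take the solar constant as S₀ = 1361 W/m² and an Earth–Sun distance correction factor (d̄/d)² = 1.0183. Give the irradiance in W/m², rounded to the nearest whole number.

1178 W/m²

With φ = 8.4°, δ = -16.3°, H = 20.20°: sin φ sin δ = -0.0410, cos φ cos δ cos H = 0.8911, so cos θ_z = 0.8501.
Top-of-atmosphere irradiance = S₀ (d̄/d)² cos θ_z = 1361 × 1.0183 × 0.8501 = 1178.16 W/m².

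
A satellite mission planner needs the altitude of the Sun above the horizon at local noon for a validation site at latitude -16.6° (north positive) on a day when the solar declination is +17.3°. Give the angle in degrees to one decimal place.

At local solar noon the hour angle is zero, so the elevation is 90° − |φ − δ| = 90° − |-16.6° − (17.3°)| = 90° − 33.9° = 56.1°.

56.1°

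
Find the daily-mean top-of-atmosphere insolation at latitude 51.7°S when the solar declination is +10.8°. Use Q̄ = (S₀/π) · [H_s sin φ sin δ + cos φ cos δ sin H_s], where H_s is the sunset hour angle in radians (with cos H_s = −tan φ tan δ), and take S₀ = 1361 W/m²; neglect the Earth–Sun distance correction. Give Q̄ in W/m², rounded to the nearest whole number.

The sunset hour angle satisfies cos H_s = −tan φ tan δ = 0.2415, giving H_s = 76.02°. In radians, H_s = 1.3268.
H_s sin φ sin δ = 1.3268 × -0.7848 × 0.1874 = -0.1951.
cos φ cos δ sin H_s = 0.6198 × 0.9823 × 0.9704 = 0.5908.
Q̄ = (1361/π) × (-0.1951 + 0.5908) = 433.22 × 0.3957 = 171.43 W/m².

171 W/m²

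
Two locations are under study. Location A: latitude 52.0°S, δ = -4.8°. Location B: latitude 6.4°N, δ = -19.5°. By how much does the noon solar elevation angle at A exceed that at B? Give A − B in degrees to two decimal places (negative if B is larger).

A: 90° − |-52.0 − (-4.8)| = 42.80°.
B: 90° − |6.4 − (-19.5)| = 64.10°.
A − B = 42.80 − 64.10 = -21.30°.

-21.30°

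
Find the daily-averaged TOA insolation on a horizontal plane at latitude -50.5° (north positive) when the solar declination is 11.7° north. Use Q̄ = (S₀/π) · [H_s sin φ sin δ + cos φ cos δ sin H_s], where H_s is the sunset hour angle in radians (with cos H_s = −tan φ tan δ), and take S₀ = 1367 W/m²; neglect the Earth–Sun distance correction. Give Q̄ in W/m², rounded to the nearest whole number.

173 W/m²

−tan φ tan δ = −(-1.2131)(0.2071) = 0.2512; H_s = arccos(0.2512) = 75.45°. In radians, H_s = 1.3169.
H_s sin φ sin δ = 1.3169 × -0.7716 × 0.2028 = -0.2061.
cos φ cos δ sin H_s = 0.6361 × 0.9792 × 0.9679 = 0.6029.
Q̄ = (1367/π) × (-0.2061 + 0.6029) = 435.13 × 0.3968 = 172.66 W/m².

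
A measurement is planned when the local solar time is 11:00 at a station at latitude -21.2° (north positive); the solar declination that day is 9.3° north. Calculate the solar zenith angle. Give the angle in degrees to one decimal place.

33.9°

Hour angle H = 15° × (11 − 12) = -15.00°.
With φ = -21.2°, δ = 9.3°, H = -15.00°: sin φ sin δ = -0.0584, cos φ cos δ cos H = 0.8887, so cos θ_z = 0.8303.
θ_z = arccos(0.8303) = 33.87°.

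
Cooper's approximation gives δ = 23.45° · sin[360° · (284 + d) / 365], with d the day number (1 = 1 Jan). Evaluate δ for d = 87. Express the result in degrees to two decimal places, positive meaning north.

360 × (284 + 87) / 365 = 365.918°; sin(365.918°) = 0.1031.
δ = 23.45 × 0.1031 = 2.418° ≈ +2.42°.

+2.42°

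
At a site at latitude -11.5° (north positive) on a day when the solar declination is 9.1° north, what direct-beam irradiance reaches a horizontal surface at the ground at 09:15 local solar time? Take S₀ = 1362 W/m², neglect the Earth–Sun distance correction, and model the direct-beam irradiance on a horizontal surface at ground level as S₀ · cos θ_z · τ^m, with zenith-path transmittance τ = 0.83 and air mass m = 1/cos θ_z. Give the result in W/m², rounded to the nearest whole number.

Hour angle H = 15° × (9.25 − 12) = -41.25°.
cos θ_z = sin(-11.5°) sin(9.1°) + cos(-11.5°) cos(9.1°) cos(-41.25°) = -0.0315 + 0.7275 = 0.6960.
Air mass m = 1/cos θ_z = 1/0.6960 = 1.437; τ^m = 0.83^1.437 = 0.7651.
Surface direct beam = 1362 × 0.6960 × 0.7651 = 725.28 W/m².

725 W/m²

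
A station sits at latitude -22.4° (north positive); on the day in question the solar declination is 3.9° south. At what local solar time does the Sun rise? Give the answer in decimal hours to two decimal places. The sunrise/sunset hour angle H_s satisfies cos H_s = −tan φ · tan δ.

The sunset hour angle satisfies cos H_s = −tan φ tan δ = -0.0281, giving H_s = 91.61°.
Sunrise is at 12 − H_s/15 = 12 − 6.107 = 5.893 h local solar time.

5.89 h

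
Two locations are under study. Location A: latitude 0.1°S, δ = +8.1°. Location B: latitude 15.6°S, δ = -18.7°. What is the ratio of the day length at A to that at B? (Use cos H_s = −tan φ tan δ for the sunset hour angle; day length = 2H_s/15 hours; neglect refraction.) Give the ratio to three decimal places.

0.943

A: H_s = arccos(−tan -0.1° · tan 8.1°) = 89.99°, so 2H_s/15 = 11.9987 h.
B: H_s = arccos(−tan -15.6° · tan -18.7°) = 95.42°, so 2H_s/15 = 12.7227 h.
Ratio A/B = 11.9987 / 12.7227 = 0.9431.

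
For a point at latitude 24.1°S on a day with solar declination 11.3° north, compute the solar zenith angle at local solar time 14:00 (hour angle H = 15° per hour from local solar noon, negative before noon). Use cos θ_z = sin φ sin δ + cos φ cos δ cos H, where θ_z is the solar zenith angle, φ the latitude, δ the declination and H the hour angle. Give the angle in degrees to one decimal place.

46.0°

Hour angle H = 15° × (14 − 12) = 30.00°.
cos θ_z = sin(-24.1°) sin(11.3°) + cos(-24.1°) cos(11.3°) cos(30.00°) = -0.0800 + 0.7752 = 0.6952.
θ_z = arccos(0.6952) = 45.96°.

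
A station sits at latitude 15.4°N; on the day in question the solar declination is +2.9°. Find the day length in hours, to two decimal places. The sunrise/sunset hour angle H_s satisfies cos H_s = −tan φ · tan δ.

12.11 hours

−tan φ tan δ = −(0.2754)(0.0507) = -0.0140; H_s = arccos(-0.0140) = 90.80°.
Day length = 2 H_s / 15° h⁻¹ = 181.60° / 15 = 12.107 h.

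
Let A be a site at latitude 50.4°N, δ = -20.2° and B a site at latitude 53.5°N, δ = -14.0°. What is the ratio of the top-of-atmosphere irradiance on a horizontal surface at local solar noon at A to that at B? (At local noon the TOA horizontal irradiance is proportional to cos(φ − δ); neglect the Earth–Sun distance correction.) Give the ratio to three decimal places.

0.868

A: cos θ_z = cos(50.4° − (-20.2°)) = 0.3322.
B: cos θ_z = cos(53.5° − (-14.0°)) = 0.3827.
Ratio A/B = 0.3322 / 0.3827 = 0.8680.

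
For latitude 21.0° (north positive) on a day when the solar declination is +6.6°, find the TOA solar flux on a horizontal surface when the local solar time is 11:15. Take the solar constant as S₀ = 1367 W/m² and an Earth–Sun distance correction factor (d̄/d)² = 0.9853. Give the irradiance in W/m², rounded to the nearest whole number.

1281 W/m²

Hour angle H = 15° × (11.25 − 12) = -11.25°.
cos θ_z = sin(21.0°) sin(6.6°) + cos(21.0°) cos(6.6°) cos(-11.25°) = 0.0412 + 0.9096 = 0.9508.
Top-of-atmosphere irradiance = S₀ (d̄/d)² cos θ_z = 1367 × 0.9853 × 0.9508 = 1280.64 W/m².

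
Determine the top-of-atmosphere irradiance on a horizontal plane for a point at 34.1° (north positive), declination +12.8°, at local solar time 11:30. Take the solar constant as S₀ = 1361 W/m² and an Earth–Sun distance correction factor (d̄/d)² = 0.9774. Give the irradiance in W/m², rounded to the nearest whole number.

1230 W/m²

Hour angle H = 15° × (11.5 − 12) = -7.50°.
cos θ_z = sin(34.1°) sin(12.8°) + cos(34.1°) cos(12.8°) cos(-7.50°) = 0.1242 + 0.8006 = 0.9248.
Top-of-atmosphere irradiance = S₀ (d̄/d)² cos θ_z = 1361 × 0.9774 × 0.9248 = 1230.21 W/m².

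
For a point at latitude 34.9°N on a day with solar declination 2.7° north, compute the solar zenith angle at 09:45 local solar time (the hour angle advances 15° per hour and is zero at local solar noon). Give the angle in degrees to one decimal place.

44.9°

Hour angle H = 15° × (9.75 − 12) = -33.75°.
cos θ_z = sin(34.9°) sin(2.7°) + cos(34.9°) cos(2.7°) cos(-33.75°) = 0.0270 + 0.6812 = 0.7082.
θ_z = arccos(0.7082) = 44.91°.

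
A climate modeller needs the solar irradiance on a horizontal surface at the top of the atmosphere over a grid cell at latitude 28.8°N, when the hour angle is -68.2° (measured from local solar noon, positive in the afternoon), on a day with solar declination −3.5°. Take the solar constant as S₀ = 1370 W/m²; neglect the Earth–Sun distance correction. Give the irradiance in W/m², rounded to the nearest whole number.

With φ = 28.8°, δ = -3.5°, H = -68.20°: sin φ sin δ = -0.0294, cos φ cos δ cos H = 0.3248, so cos θ_z = 0.2954.
Top-of-atmosphere irradiance = S₀ cos θ_z = 1370 × 0.2954 = 404.70 W/m².

405 W/m²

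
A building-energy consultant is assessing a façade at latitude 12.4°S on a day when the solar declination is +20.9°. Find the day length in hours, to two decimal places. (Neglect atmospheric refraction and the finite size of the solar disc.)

−tan φ tan δ = −(-0.2199)(0.3819) = 0.0840; H_s = arccos(0.0840) = 85.18°.
Day length = 2 H_s / 15° h⁻¹ = 170.36° / 15 = 11.357 h.

11.36 hours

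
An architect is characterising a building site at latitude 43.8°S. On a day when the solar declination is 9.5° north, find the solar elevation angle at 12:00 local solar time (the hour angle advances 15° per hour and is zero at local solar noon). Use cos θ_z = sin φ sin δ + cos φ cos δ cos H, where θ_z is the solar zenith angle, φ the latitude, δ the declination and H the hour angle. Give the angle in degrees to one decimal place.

Hour angle H = 15° × (12 − 12) = 0.00°.
cos θ_z = sin(-43.8°) sin(9.5°) + cos(-43.8°) cos(9.5°) cos(0.00°) = -0.1142 + 0.7119 = 0.5977.
θ_z = arccos(0.5977) = 53.29°, so the elevation is 90° − 53.29° = 36.71°.

36.7°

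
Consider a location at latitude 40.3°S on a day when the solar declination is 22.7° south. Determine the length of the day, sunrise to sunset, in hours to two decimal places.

−tan φ tan δ = −(-0.8481)(-0.4183) = -0.3548; H_s = arccos(-0.3548) = 110.78°.
Day length = 2 H_s / 15° h⁻¹ = 221.56° / 15 = 14.771 h.

14.77 hours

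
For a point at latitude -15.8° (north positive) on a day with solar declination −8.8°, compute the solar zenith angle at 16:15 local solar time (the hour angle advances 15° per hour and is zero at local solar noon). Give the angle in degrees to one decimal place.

Hour angle H = 15° × (16.25 − 12) = 63.75°.
cos θ_z = sin φ sin δ + cos φ cos δ cos H = (-0.2723)(-0.1530) + (0.9622)(0.9882)(0.4423) = 0.4622.
θ_z = arccos(0.4622) = 62.47°.

62.5°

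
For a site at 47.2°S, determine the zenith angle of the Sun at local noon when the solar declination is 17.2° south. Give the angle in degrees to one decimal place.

30.0°

At local solar noon the hour angle is zero, so the zenith angle is |φ − δ| = |-47.2° − (-17.2°)| = 30.0°.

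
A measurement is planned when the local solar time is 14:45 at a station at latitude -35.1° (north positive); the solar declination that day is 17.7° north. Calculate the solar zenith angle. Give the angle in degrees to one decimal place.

65.7°

Hour angle H = 15° × (14.75 − 12) = 41.25°.
With φ = -35.1°, δ = 17.7°, H = 41.25°: sin φ sin δ = -0.1748, cos φ cos δ cos H = 0.5860, so cos θ_z = 0.4112.
θ_z = arccos(0.4112) = 65.72°.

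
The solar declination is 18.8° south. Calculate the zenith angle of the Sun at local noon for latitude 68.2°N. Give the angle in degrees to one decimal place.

87.0°

At local solar noon the hour angle is zero, so the zenith angle is |φ − δ| = |68.2° − (-18.8°)| = 87.0°.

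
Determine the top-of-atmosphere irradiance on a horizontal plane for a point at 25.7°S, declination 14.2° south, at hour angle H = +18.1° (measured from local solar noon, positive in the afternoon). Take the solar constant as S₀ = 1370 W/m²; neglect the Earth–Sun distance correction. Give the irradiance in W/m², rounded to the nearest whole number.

1283 W/m²

cos θ_z = sin φ sin δ + cos φ cos δ cos H = (-0.4337)(-0.2453) + (0.9011)(0.9694)(0.9505) = 0.9367.
Top-of-atmosphere irradiance = S₀ cos θ_z = 1370 × 0.9367 = 1283.28 W/m².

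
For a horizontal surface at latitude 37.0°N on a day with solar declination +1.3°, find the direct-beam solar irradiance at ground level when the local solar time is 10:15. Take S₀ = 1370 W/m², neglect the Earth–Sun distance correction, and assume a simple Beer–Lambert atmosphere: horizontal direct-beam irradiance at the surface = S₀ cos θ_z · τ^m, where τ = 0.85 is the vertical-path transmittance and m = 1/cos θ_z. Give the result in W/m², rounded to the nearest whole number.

Hour angle H = 15° × (10.25 − 12) = -26.25°.
With φ = 37.0°, δ = 1.3°, H = -26.25°: sin φ sin δ = 0.0137, cos φ cos δ cos H = 0.7161, so cos θ_z = 0.7298.
Air mass m = 1/cos θ_z = 1/0.7298 = 1.370; τ^m = 0.85^1.370 = 0.8004.
Surface direct beam = 1370 × 0.7298 × 0.8004 = 800.26 W/m².

800 W/m²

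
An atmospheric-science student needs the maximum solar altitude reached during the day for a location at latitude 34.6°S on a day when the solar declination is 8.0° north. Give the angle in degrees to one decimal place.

47.4°

At local solar noon the hour angle is zero, so the elevation is 90° − |φ − δ| = 90° − |-34.6° − (8.0°)| = 90° − 42.6° = 47.4°.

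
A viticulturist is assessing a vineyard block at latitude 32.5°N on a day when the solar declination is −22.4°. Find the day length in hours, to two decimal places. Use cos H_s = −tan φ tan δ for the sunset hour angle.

9.97 hours

The sunset hour angle satisfies cos H_s = −tan φ tan δ = 0.2626, giving H_s = 74.78°.
Day length = 2 H_s / 15° h⁻¹ = 149.56° / 15 = 9.971 h.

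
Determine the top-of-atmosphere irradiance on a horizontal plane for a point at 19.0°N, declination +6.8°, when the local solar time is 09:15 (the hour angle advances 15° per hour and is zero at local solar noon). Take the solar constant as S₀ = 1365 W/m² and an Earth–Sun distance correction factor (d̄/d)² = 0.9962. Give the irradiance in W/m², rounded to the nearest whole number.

Hour angle H = 15° × (9.25 − 12) = -41.25°.
cos θ_z = sin φ sin δ + cos φ cos δ cos H = (0.3256)(0.1184) + (0.9455)(0.9930)(0.7518) = 0.7444.
Top-of-atmosphere irradiance = S₀ (d̄/d)² cos θ_z = 1365 × 0.9962 × 0.7444 = 1012.24 W/m².

1012 W/m²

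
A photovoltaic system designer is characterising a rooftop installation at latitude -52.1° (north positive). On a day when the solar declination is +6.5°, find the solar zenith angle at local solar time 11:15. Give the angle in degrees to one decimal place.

Hour angle H = 15° × (11.25 − 12) = -11.25°.
cos θ_z = sin φ sin δ + cos φ cos δ cos H = (-0.7891)(0.1132) + (0.6143)(0.9936)(0.9808) = 0.5093.
θ_z = arccos(0.5093) = 59.38°.

59.4°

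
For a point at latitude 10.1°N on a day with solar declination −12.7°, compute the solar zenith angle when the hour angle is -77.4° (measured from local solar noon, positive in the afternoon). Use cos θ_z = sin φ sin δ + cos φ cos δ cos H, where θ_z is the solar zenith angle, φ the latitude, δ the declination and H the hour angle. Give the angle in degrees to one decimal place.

80.2°

cos θ_z = sin(10.1°) sin(-12.7°) + cos(10.1°) cos(-12.7°) cos(-77.40°) = -0.0386 + 0.2095 = 0.1709.
θ_z = arccos(0.1709) = 80.16°.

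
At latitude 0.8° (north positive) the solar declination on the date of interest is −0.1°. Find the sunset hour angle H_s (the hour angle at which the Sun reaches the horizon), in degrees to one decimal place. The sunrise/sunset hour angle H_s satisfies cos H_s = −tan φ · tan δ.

90.0°

The sunset hour angle satisfies cos H_s = −tan φ tan δ = 0.0000, giving H_s = 90.00°.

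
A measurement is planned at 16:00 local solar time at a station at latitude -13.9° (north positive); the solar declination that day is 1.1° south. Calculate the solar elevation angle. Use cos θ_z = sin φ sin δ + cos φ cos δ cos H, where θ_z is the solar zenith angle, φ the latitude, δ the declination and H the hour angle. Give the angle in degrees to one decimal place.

Hour angle H = 15° × (16 − 12) = 60.00°.
cos θ_z = sin(-13.9°) sin(-1.1°) + cos(-13.9°) cos(-1.1°) cos(60.00°) = 0.0046 + 0.4853 = 0.4899.
θ_z = arccos(0.4899) = 60.67°, so the elevation is 90° − 60.67° = 29.33°.

29.3°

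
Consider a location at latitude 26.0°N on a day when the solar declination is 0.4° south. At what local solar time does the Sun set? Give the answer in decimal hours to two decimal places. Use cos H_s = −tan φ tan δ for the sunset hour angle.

cos H_s = −tan(26.0°) · tan(-0.4°) = 0.0034, so H_s = arccos(0.0034) = 89.81°.
Sunset is at 12 + H_s/15 = 12 + 5.987 = 17.987 h local solar time.

17.99 h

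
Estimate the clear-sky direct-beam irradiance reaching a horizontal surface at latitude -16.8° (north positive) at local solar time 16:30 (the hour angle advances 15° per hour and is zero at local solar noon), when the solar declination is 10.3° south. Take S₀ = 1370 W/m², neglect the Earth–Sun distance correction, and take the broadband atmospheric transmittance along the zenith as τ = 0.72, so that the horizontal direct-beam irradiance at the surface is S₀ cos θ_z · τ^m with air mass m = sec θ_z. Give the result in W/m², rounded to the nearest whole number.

Hour angle H = 15° × (16.5 − 12) = 67.50°.
cos θ_z = sin φ sin δ + cos φ cos δ cos H = (-0.2890)(-0.1788) + (0.9573)(0.9839)(0.3827) = 0.4121.
Air mass m = 1/cos θ_z = 1/0.4121 = 2.427; τ^m = 0.72^2.427 = 0.4506.
Surface direct beam = 1370 × 0.4121 × 0.4506 = 254.40 W/m².

254 W/m²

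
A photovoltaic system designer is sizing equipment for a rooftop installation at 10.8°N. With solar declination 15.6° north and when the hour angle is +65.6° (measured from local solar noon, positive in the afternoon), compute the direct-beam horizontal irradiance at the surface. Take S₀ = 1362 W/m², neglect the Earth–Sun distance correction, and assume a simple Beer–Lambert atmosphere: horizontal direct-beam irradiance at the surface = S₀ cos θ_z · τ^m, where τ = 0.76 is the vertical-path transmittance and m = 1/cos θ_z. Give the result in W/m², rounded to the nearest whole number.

With φ = 10.8°, δ = 15.6°, H = 65.60°: sin φ sin δ = 0.0504, cos φ cos δ cos H = 0.3908, so cos θ_z = 0.4412.
Air mass m = 1/cos θ_z = 1/0.4412 = 2.267; τ^m = 0.76^2.267 = 0.5368.
Surface direct beam = 1362 × 0.4412 × 0.5368 = 322.57 W/m².

323 W/m²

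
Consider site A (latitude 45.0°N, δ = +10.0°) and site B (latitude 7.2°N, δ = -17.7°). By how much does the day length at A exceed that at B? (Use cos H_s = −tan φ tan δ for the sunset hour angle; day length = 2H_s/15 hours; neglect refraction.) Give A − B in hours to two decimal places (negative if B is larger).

+1.66 h

A: H_s = arccos(−tan 45.0° · tan 10.0°) = 100.16°, so 2H_s/15 = 13.3547 h.
B: H_s = arccos(−tan 7.2° · tan -17.7°) = 87.69°, so 2H_s/15 = 11.6920 h.
A − B = 13.3547 − 11.6920 = 1.6627 h.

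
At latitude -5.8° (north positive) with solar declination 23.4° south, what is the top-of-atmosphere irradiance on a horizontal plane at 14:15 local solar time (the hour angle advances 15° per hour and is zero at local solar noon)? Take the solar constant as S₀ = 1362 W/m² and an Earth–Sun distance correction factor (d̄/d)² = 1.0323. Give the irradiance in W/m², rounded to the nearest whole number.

1124 W/m²

Hour angle H = 15° × (14.25 − 12) = 33.75°.
With φ = -5.8°, δ = -23.4°, H = 33.75°: sin φ sin δ = 0.0401, cos φ cos δ cos H = 0.7592, so cos θ_z = 0.7993.
Top-of-atmosphere irradiance = S₀ (d̄/d)² cos θ_z = 1362 × 1.0323 × 0.7993 = 1123.81 W/m².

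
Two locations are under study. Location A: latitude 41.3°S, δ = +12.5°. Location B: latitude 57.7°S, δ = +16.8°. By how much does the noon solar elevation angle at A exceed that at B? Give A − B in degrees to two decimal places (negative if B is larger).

A: 90° − |-41.3 − (12.5)| = 36.20°.
B: 90° − |-57.7 − (16.8)| = 15.50°.
A − B = 36.20 − 15.50 = 20.70°.

+20.70°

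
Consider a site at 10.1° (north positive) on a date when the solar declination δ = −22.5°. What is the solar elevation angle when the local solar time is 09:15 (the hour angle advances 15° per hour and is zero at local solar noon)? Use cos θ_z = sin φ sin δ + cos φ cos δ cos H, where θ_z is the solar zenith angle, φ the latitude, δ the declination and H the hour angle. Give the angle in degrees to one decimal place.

38.1°

Hour angle H = 15° × (9.25 − 12) = -41.25°.
With φ = 10.1°, δ = -22.5°, H = -41.25°: sin φ sin δ = -0.0671, cos φ cos δ cos H = 0.6838, so cos θ_z = 0.6167.
θ_z = arccos(0.6167) = 51.92°, so the elevation is 90° − 51.92° = 38.08°.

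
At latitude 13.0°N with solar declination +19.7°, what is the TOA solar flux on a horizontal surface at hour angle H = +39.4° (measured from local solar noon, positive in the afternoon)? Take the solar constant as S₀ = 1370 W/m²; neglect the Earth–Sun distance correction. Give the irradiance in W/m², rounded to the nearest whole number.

1075 W/m²

cos θ_z = sin(13.0°) sin(19.7°) + cos(13.0°) cos(19.7°) cos(39.40°) = 0.0758 + 0.7089 = 0.7847.
Top-of-atmosphere irradiance = S₀ cos θ_z = 1370 × 0.7847 = 1075.04 W/m².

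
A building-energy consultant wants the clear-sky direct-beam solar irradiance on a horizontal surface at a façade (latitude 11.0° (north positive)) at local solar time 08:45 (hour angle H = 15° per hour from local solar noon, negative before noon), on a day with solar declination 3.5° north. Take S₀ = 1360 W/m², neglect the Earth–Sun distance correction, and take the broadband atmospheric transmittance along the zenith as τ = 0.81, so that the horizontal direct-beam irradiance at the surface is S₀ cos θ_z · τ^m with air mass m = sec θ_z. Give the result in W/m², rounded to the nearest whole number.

649 W/m²

Hour angle H = 15° × (8.75 − 12) = -48.75°.
cos θ_z = sin φ sin δ + cos φ cos δ cos H = (0.1908)(0.0610) + (0.9816)(0.9981)(0.6593) = 0.6576.
Air mass m = 1/cos θ_z = 1/0.6576 = 1.521; τ^m = 0.81^1.521 = 0.7258.
Surface direct beam = 1360 × 0.6576 × 0.7258 = 649.11 W/m².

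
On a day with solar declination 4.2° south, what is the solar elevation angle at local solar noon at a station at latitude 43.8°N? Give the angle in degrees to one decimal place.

At local solar noon the hour angle is zero, so the elevation is 90° − |φ − δ| = 90° − |43.8° − (-4.2°)| = 90° − 48.0° = 42.0°.

42.0°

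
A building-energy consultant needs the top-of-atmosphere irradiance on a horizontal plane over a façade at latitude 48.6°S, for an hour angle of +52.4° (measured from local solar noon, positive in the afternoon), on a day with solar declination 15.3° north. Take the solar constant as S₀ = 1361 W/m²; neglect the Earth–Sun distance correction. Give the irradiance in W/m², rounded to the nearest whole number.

cos θ_z = sin(-48.6°) sin(15.3°) + cos(-48.6°) cos(15.3°) cos(52.40°) = -0.1979 + 0.3892 = 0.1913.
Top-of-atmosphere irradiance = S₀ cos θ_z = 1361 × 0.1913 = 260.36 W/m².

260 W/m²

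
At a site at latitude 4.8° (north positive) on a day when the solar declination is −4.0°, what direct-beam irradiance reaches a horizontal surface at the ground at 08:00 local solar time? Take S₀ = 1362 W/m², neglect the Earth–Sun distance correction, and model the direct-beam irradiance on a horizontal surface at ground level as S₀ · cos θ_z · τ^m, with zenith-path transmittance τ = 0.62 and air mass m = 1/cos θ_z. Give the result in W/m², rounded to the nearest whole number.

253 W/m²

Hour angle H = 15° × (8 − 12) = -60.00°.
With φ = 4.8°, δ = -4.0°, H = -60.00°: sin φ sin δ = -0.0058, cos φ cos δ cos H = 0.4970, so cos θ_z = 0.4912.
Air mass m = 1/cos θ_z = 1/0.4912 = 2.036; τ^m = 0.62^2.036 = 0.3778.
Surface direct beam = 1362 × 0.4912 × 0.3778 = 252.75 W/m².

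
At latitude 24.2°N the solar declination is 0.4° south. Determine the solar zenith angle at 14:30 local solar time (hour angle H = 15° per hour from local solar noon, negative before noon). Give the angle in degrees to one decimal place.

43.9°

Hour angle H = 15° × (14.5 − 12) = 37.50°.
With φ = 24.2°, δ = -0.4°, H = 37.50°: sin φ sin δ = -0.0029, cos φ cos δ cos H = 0.7236, so cos θ_z = 0.7207.
θ_z = arccos(0.7207) = 43.89°.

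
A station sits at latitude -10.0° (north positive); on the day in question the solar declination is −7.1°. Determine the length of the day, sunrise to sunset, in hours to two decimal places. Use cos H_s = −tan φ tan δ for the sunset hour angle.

The sunset hour angle satisfies cos H_s = −tan φ tan δ = -0.0220, giving H_s = 91.26°.
Day length = 2 H_s / 15° h⁻¹ = 182.52° / 15 = 12.168 h.

12.17 hours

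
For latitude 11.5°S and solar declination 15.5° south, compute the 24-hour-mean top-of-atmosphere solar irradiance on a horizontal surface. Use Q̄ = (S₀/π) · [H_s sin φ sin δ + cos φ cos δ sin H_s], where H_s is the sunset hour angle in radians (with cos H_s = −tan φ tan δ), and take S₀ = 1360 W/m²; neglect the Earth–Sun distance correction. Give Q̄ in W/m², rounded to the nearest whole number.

The sunset hour angle satisfies cos H_s = −tan φ tan δ = -0.0564, giving H_s = 93.23°. In radians, H_s = 1.6272.
H_s sin φ sin δ = 1.6272 × -0.1994 × -0.2672 = 0.0867.
cos φ cos δ sin H_s = 0.9799 × 0.9636 × 0.9984 = 0.9427.
Q̄ = (1360/π) × (0.0867 + 0.9427) = 432.90 × 1.0294 = 445.63 W/m².

446 W/m²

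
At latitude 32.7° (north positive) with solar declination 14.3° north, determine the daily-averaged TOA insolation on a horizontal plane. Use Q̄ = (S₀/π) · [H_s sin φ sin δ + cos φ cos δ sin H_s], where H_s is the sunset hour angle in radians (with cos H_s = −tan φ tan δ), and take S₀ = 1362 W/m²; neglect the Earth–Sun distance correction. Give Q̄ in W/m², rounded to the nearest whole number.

cos H_s = −tan(32.7°) · tan(14.3°) = -0.1636, so H_s = arccos(-0.1636) = 99.42°. In radians, H_s = 1.7352.
H_s sin φ sin δ = 1.7352 × 0.5402 × 0.2470 = 0.2315.
cos φ cos δ sin H_s = 0.8415 × 0.9690 × 0.9865 = 0.8044.
Q̄ = (1362/π) × (0.2315 + 0.8044) = 433.54 × 1.0359 = 449.10 W/m².

449 W/m²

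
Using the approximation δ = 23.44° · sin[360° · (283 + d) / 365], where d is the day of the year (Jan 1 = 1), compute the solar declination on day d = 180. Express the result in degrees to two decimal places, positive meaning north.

+23.28°

360 × (283 + 180) / 365 = 456.658°; sin(456.658°) = 0.9933.
δ = 23.44 × 0.9933 = 23.283° ≈ +23.28°.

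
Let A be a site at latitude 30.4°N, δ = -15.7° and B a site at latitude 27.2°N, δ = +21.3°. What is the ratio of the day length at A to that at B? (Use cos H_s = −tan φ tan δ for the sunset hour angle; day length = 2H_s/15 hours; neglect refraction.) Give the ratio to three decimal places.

0.793

A: H_s = arccos(−tan 30.4° · tan -15.7°) = 80.51°, so 2H_s/15 = 10.7347 h.
B: H_s = arccos(−tan 27.2° · tan 21.3°) = 101.56°, so 2H_s/15 = 13.5413 h.
Ratio A/B = 10.7347 / 13.5413 = 0.7927.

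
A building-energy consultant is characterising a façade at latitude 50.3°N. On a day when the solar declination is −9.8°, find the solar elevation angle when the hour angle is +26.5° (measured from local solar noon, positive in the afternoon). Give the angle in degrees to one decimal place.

25.6°

cos θ_z = sin φ sin δ + cos φ cos δ cos H = (0.7694)(-0.1702) + (0.6388)(0.9854)(0.8949) = 0.4324.
θ_z = arccos(0.4324) = 64.38°, so the elevation is 90° − 64.38° = 25.62°.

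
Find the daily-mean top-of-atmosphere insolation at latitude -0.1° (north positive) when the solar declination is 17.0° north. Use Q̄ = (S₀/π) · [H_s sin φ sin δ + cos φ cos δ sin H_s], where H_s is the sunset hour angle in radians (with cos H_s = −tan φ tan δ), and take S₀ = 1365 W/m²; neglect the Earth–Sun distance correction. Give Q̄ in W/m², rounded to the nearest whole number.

415 W/m²

−tan φ tan δ = −(-0.0017)(0.3057) = 0.0005; H_s = arccos(0.0005) = 89.97°. In radians, H_s = 1.5703.
H_s sin φ sin δ = 1.5703 × -0.0017 × 0.2924 = -0.0008.
cos φ cos δ sin H_s = 1.0000 × 0.9563 × 1.0000 = 0.9563.
Q̄ = (1365/π) × (-0.0008 + 0.9563) = 434.49 × 0.9555 = 415.16 W/m².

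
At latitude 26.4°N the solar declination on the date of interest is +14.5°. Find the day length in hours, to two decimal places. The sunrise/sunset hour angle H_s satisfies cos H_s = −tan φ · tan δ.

12.98 hours

−tan φ tan δ = −(0.4964)(0.2586) = -0.1284; H_s = arccos(-0.1284) = 97.38°.
Day length = 2 H_s / 15° h⁻¹ = 194.76° / 15 = 12.984 h.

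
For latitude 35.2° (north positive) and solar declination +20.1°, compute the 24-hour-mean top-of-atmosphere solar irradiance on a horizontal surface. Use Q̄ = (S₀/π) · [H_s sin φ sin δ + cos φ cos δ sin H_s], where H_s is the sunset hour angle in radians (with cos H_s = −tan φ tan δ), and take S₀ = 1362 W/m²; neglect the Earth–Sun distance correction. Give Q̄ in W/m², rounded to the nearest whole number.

−tan φ tan δ = −(0.7054)(0.3659) = -0.2581; H_s = arccos(-0.2581) = 104.96°. In radians, H_s = 1.8319.
H_s sin φ sin δ = 1.8319 × 0.5764 × 0.3437 = 0.3629.
cos φ cos δ sin H_s = 0.8171 × 0.9391 × 0.9661 = 0.7413.
Q̄ = (1362/π) × (0.3629 + 0.7413) = 433.54 × 1.1042 = 478.71 W/m².

479 W/m²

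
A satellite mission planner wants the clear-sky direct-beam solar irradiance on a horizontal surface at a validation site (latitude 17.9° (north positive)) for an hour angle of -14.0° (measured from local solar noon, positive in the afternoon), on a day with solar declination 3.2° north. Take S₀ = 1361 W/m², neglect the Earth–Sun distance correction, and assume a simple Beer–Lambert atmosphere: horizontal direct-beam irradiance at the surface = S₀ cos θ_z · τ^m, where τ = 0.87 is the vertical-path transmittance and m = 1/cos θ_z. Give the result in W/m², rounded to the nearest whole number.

1102 W/m²

cos θ_z = sin(17.9°) sin(3.2°) + cos(17.9°) cos(3.2°) cos(-14.00°) = 0.0172 + 0.9219 = 0.9391.
Air mass m = 1/cos θ_z = 1/0.9391 = 1.065; τ^m = 0.87^1.065 = 0.8622.
Surface direct beam = 1361 × 0.9391 × 0.8622 = 1101.99 W/m².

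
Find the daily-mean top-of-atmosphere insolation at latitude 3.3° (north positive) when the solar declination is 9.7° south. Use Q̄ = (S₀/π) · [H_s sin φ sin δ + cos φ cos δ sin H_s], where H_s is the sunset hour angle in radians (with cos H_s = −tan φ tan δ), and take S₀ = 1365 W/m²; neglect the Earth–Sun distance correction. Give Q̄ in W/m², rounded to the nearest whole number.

421 W/m²

The sunset hour angle satisfies cos H_s = −tan φ tan δ = 0.0099, giving H_s = 89.43°. In radians, H_s = 1.5608.
H_s sin φ sin δ = 1.5608 × 0.0576 × -0.1685 = -0.0151.
cos φ cos δ sin H_s = 0.9983 × 0.9857 × 1.0000 = 0.9840.
Q̄ = (1365/π) × (-0.0151 + 0.9840) = 434.49 × 0.9689 = 420.98 W/m².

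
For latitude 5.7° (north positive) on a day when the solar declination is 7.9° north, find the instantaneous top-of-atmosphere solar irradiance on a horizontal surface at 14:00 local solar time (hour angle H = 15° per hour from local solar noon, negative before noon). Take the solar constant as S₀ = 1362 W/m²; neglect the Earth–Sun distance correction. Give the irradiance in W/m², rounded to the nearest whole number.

1181 W/m²

Hour angle H = 15° × (14 − 12) = 30.00°.
With φ = 5.7°, δ = 7.9°, H = 30.00°: sin φ sin δ = 0.0137, cos φ cos δ cos H = 0.8536, so cos θ_z = 0.8673.
Top-of-atmosphere irradiance = S₀ cos θ_z = 1362 × 0.8673 = 1181.26 W/m².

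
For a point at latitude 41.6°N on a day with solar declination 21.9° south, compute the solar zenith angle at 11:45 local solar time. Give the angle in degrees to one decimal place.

63.6°

Hour angle H = 15° × (11.75 − 12) = -3.75°.
With φ = 41.6°, δ = -21.9°, H = -3.75°: sin φ sin δ = -0.2476, cos φ cos δ cos H = 0.6923, so cos θ_z = 0.4447.
θ_z = arccos(0.4447) = 63.60°.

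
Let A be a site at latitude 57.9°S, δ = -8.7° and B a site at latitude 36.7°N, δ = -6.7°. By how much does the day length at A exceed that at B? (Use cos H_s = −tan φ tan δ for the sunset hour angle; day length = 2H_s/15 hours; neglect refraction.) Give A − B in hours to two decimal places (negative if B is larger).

A: H_s = arccos(−tan -57.9° · tan -8.7°) = 104.12°, so 2H_s/15 = 13.8827 h.
B: H_s = arccos(−tan 36.7° · tan -6.7°) = 84.98°, so 2H_s/15 = 11.3307 h.
A − B = 13.8827 − 11.3307 = 2.5520 h.

+2.55 h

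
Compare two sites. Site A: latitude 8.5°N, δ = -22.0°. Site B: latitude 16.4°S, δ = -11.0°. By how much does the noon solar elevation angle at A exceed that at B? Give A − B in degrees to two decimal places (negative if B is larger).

A: 90° − |8.5 − (-22.0)| = 59.50°.
B: 90° − |-16.4 − (-11.0)| = 84.60°.
A − B = 59.50 − 84.60 = -25.10°.

-25.10°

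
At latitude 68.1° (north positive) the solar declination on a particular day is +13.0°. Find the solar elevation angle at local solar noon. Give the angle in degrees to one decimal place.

At local solar noon the hour angle is zero, so the elevation is 90° − |φ − δ| = 90° − |68.1° − (13.0°)| = 90° − 55.1° = 34.9°.

34.9°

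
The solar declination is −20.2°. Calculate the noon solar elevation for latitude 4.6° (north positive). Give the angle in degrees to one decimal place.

At local solar noon the hour angle is zero, so the elevation is 90° − |φ − δ| = 90° − |4.6° − (-20.2°)| = 90° − 24.8° = 65.2°.

65.2°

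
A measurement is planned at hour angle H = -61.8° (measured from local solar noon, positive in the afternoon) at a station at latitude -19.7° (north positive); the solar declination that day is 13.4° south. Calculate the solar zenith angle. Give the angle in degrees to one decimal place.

cos θ_z = sin(-19.7°) sin(-13.4°) + cos(-19.7°) cos(-13.4°) cos(-61.80°) = 0.0781 + 0.4328 = 0.5109.
θ_z = arccos(0.5109) = 59.28°.

59.3°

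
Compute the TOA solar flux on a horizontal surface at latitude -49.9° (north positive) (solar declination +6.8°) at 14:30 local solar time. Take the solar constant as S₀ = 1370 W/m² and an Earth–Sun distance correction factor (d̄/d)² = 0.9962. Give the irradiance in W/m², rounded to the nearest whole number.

Hour angle H = 15° × (14.5 − 12) = 37.50°.
cos θ_z = sin(-49.9°) sin(6.8°) + cos(-49.9°) cos(6.8°) cos(37.50°) = -0.0906 + 0.5074 = 0.4168.
Top-of-atmosphere irradiance = S₀ (d̄/d)² cos θ_z = 1370 × 0.9962 × 0.4168 = 568.85 W/m².

569 W/m²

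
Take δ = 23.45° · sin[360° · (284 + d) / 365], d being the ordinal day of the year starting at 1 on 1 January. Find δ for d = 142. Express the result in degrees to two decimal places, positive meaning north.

360 × (284 + 142) / 365 = 420.164°; sin(420.164°) = 0.8675.
δ = 23.45 × 0.8675 = 20.343° ≈ +20.34°.

+20.34°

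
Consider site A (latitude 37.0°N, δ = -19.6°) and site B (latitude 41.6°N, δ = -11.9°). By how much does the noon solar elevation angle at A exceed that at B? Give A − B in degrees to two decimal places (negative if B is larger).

A: 90° − |37.0 − (-19.6)| = 33.40°.
B: 90° − |41.6 − (-11.9)| = 36.50°.
A − B = 33.40 − 36.50 = -3.10°.

-3.10°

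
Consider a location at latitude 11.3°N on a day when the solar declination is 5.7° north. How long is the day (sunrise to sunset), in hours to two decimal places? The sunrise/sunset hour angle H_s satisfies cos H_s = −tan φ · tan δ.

−tan φ tan δ = −(0.1998)(0.0998) = -0.0199; H_s = arccos(-0.0199) = 91.14°.
Day length = 2 H_s / 15° h⁻¹ = 182.28° / 15 = 12.152 h.

12.15 hours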